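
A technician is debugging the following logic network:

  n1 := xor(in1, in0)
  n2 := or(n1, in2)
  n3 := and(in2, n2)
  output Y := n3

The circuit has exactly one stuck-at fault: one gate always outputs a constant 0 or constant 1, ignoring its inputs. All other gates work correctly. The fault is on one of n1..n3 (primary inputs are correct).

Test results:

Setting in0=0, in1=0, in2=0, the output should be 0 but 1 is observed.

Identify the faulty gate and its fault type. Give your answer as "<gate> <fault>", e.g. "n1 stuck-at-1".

Fault-free values for test 1 (in0=0, in1=0, in2=0): n1=0, n2=0, n3=0, giving Y=0. Observed 1.
Test 1: faults giving observed 1 are {n3 stuck-at-1}.
Only n3 stuck-at-1 is consistent with every test.

n3 stuck-at-1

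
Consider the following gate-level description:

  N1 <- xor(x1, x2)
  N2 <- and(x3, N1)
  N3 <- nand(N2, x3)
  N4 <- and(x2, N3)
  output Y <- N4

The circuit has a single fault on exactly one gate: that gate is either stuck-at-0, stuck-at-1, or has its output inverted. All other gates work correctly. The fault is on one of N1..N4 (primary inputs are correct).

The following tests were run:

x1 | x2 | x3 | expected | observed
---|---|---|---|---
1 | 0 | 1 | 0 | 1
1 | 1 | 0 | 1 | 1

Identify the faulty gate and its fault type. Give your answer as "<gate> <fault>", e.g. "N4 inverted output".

Fault-free values for test 1 (x1=1, x2=0, x3=1): N1=1, N2=1, N3=0, N4=0, giving Y=0. Observed 1.
Test 1: faults giving observed 1 are {N4 stuck-at-1, N4 inverted output}.
Test 2 (x1=1, x2=1, x3=0): fault-free N1=0, N2=0, N3=1, N4=1 → 1; observed 1. Eliminates N4 inverted output.
Only N4 stuck-at-1 is consistent with every test.

N4 stuck-at-1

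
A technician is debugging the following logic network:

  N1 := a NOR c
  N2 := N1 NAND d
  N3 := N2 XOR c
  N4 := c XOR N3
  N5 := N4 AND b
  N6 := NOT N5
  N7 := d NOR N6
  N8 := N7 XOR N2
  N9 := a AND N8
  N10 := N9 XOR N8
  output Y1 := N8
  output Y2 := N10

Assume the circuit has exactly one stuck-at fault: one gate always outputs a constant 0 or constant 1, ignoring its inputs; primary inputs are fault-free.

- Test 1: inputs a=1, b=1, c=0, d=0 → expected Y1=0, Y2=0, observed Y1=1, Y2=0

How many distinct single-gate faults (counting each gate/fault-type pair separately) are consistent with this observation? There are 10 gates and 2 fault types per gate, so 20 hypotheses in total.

Fault-free: N1=0, N2=1, N3=1, N4=1, N5=1, N6=0, N7=1, N8=0, N9=0, N10=0 → Y1=0, Y2=0. Observed Y1=1, Y2=0.
  N1: none of the 2 fault types match ✗
  N2: none of the 2 fault types match ✗
  N3: stuck-at-0 ✓; others ✗
  N4: stuck-at-0 ✓; others ✗
  N5: stuck-at-0 ✓; others ✗
  N6: stuck-at-1 ✓; others ✗
  N7: stuck-at-0 ✓; others ✗
  N8: stuck-at-1 ✓; others ✗
  N9: none of the 2 fault types match ✗
  N10: none of the 2 fault types match ✗
Consistent faults: {N3 stuck-at-0, N4 stuck-at-0, N5 stuck-at-0, N6 stuck-at-1, N7 stuck-at-0, N8 stuck-at-1} — 6 in all.

6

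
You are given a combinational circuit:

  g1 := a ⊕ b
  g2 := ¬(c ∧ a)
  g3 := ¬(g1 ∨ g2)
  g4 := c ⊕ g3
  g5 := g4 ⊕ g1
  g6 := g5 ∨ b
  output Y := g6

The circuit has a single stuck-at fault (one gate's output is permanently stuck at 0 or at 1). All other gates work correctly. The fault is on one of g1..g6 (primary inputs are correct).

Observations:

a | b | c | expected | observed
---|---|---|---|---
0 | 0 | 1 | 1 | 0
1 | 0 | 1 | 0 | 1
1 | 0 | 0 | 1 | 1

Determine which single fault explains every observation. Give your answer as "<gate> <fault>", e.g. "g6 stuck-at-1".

Fault-free values for test 1 (a=0, b=0, c=1): g1=0, g2=1, g3=0, g4=1, g5=1, g6=1, giving Y=1. Observed 0.
Test 1: faults giving observed 0 are {g1 stuck-at-1, g2 stuck-at-0, g3 stuck-at-1, g4 stuck-at-0, g5 stuck-at-0, g6 stuck-at-0}.
Test 2 (a=1, b=0, c=1): fault-free g1=1, g2=0, g3=0, g4=1, g5=0, g6=0 → 0; observed 1. Eliminates g1 stuck-at-1, g2 stuck-at-0, g5 stuck-at-0, g6 stuck-at-0.
Test 3 (a=1, b=0, c=0): fault-free g1=1, g2=1, g3=0, g4=0, g5=1, g6=1 → 1; observed 1. Eliminates g3 stuck-at-1.
Only g4 stuck-at-0 is consistent with every test.

g4 stuck-at-0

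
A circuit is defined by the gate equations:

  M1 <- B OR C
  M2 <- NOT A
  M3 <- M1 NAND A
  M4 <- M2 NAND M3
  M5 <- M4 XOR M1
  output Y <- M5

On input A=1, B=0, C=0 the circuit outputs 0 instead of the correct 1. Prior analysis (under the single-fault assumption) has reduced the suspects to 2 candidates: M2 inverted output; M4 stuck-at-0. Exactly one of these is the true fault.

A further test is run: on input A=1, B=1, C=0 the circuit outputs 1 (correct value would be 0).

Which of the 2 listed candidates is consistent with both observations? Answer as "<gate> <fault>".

M4 stuck-at-0

Evaluate each candidate on input A=1, B=1, C=0:
  M2 inverted output: M1=1, M2=1 [inverted output], M3=0, M4=1, M5=0 → 0 — eliminated
  M4 stuck-at-0: M1=1, M2=0, M3=0, M4=0 [stuck-at-0], M5=1 → 1 — matches
Only M4 stuck-at-0 reproduces the observed 1.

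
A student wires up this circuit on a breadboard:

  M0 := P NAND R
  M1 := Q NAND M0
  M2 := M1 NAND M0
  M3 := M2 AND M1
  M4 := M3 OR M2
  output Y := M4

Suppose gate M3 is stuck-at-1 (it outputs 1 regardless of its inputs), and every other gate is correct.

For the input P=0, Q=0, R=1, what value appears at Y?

Propagate with M3 forced: M0=1, M1=1, M2=0, M3=1 [stuck-at-1], M4=1.
So Y = 1. (Without the fault it would be 0.)

1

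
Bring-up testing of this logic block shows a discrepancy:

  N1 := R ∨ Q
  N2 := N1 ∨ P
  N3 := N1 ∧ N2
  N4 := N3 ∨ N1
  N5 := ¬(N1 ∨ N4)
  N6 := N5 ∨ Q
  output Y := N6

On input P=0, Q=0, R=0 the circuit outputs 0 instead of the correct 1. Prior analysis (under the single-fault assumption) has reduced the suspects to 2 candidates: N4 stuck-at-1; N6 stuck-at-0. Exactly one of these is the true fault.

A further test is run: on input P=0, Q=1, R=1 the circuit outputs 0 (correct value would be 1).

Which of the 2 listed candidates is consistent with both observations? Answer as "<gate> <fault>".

Evaluate each candidate on input P=0, Q=1, R=1:
  N4 stuck-at-1: N1=1, N2=1, N3=1, N4=1 [stuck-at-1], N5=0, N6=1 → 1 — eliminated
  N6 stuck-at-0: N1=1, N2=1, N3=1, N4=1, N5=0, N6=0 [stuck-at-0] → 0 — matches
Only N6 stuck-at-0 reproduces the observed 0.

N6 stuck-at-0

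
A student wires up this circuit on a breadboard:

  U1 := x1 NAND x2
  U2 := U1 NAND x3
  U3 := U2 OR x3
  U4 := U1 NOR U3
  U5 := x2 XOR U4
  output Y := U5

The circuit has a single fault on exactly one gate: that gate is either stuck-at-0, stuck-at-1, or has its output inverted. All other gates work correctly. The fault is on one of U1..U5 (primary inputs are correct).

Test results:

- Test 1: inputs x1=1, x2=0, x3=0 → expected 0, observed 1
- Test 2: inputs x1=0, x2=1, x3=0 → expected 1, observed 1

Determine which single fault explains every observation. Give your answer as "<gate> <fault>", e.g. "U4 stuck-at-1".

Fault-free values for test 1 (x1=1, x2=0, x3=0): U1=1, U2=1, U3=1, U4=0, U5=0, giving Y=0. Observed 1.
Test 1: faults giving observed 1 are {U4 stuck-at-1, U4 inverted output, U5 stuck-at-1, U5 inverted output}.
Test 2 (x1=0, x2=1, x3=0): fault-free U1=1, U2=1, U3=1, U4=0, U5=1 → 1; observed 1. Eliminates U4 stuck-at-1, U4 inverted output, U5 inverted output.
Only U5 stuck-at-1 is consistent with every test.

U5 stuck-at-1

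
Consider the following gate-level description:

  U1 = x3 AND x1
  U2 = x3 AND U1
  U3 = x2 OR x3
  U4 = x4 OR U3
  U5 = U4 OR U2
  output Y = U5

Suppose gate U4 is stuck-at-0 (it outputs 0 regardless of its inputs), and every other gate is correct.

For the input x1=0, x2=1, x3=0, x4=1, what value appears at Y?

0

Propagate with U4 forced: U1=0, U2=0, U3=1, U4=0 [stuck-at-0], U5=0.
So Y = 0. (Without the fault it would be 1.)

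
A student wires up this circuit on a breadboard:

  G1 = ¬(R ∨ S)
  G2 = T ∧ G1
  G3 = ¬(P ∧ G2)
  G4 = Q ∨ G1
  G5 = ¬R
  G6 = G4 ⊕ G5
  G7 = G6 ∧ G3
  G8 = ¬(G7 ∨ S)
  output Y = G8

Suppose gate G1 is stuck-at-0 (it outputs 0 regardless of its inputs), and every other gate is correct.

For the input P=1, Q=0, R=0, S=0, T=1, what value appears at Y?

Propagate with G1 forced: G1=0 [stuck-at-0], G2=0, G3=1, G4=0, G5=1, G6=1, G7=1, G8=0.
So Y = 0. (Without the fault it would be 1.)

0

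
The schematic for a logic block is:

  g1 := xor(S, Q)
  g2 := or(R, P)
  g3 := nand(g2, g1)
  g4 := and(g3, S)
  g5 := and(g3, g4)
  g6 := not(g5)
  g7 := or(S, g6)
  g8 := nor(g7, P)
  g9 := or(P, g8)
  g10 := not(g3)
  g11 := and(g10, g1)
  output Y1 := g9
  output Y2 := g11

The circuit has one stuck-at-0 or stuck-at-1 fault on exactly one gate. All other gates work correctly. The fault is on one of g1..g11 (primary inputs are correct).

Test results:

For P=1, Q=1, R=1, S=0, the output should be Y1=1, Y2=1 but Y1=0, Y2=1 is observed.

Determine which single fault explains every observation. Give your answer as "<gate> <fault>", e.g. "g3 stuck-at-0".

g9 stuck-at-0

Fault-free values for test 1 (P=1, Q=1, R=1, S=0): g1=1, g2=1, g3=0, g4=0, g5=0, g6=1, g7=1, g8=0, g9=1, g10=1, g11=1, giving Y1=1, Y2=1. Observed Y1=0, Y2=1.
Test 1: faults giving observed Y1=0, Y2=1 are {g9 stuck-at-0}.
Only g9 stuck-at-0 is consistent with every test.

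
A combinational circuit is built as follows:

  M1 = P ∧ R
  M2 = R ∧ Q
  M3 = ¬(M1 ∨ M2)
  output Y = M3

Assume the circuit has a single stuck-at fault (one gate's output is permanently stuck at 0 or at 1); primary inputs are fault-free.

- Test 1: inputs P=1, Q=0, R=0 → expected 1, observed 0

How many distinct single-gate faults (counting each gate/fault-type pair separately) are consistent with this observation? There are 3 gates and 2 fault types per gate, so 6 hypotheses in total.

3

Fault-free: M1=0, M2=0, M3=1 → 1. Observed 0.
  M1 stuck-at-0: output 1 ✗
  M1 stuck-at-1: output 0 ✓
  M2 stuck-at-0: output 1 ✗
  M2 stuck-at-1: output 0 ✓
  M3 stuck-at-0: output 0 ✓
  M3 stuck-at-1: output 1 ✗
Consistent faults: {M1 stuck-at-1, M2 stuck-at-1, M3 stuck-at-0} — 3 in all.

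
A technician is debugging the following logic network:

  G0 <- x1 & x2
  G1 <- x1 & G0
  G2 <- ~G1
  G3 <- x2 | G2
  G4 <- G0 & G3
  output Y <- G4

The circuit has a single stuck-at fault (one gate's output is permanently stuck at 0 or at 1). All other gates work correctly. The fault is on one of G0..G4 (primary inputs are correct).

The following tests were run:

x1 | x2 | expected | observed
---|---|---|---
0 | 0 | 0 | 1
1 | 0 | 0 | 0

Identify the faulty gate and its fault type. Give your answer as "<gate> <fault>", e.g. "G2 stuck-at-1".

G0 stuck-at-1

Fault-free values for test 1 (x1=0, x2=0): G0=0, G1=0, G2=1, G3=1, G4=0, giving Y=0. Observed 1.
Test 1: faults giving observed 1 are {G0 stuck-at-1, G4 stuck-at-1}.
Test 2 (x1=1, x2=0): fault-free G0=0, G1=0, G2=1, G3=1, G4=0 → 0; observed 0. Eliminates G4 stuck-at-1.
Only G0 stuck-at-1 is consistent with every test.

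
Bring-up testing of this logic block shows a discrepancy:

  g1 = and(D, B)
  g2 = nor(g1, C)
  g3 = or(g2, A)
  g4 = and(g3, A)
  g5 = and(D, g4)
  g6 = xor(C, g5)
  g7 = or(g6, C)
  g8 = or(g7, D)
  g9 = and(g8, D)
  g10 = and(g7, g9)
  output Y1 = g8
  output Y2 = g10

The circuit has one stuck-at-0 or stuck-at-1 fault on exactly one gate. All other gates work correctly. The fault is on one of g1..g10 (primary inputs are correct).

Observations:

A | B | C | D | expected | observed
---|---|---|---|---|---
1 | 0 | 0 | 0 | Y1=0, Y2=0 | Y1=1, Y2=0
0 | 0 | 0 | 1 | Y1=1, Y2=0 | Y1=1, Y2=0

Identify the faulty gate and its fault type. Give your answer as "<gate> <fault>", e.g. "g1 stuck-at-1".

Fault-free values for test 1 (A=1, B=0, C=0, D=0): g1=0, g2=1, g3=1, g4=1, g5=0, g6=0, g7=0, g8=0, g9=0, g10=0, giving Y1=0, Y2=0. Observed Y1=1, Y2=0.
Test 1: faults giving observed Y1=1, Y2=0 are {g5 stuck-at-1, g6 stuck-at-1, g7 stuck-at-1, g8 stuck-at-1}.
Test 2 (A=0, B=0, C=0, D=1): fault-free g1=0, g2=1, g3=1, g4=0, g5=0, g6=0, g7=0, g8=1, g9=1, g10=0 → Y1=1, Y2=0; observed Y1=1, Y2=0. Eliminates g5 stuck-at-1, g6 stuck-at-1, g7 stuck-at-1.
Only g8 stuck-at-1 is consistent with every test.

g8 stuck-at-1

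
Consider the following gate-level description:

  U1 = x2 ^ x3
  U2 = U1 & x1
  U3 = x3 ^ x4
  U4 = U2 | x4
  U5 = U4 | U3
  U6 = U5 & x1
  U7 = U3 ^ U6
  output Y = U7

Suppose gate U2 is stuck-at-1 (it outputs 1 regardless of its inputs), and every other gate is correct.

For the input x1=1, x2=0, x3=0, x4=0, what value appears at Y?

Propagate with U2 forced: U1=0, U2=1 [stuck-at-1], U3=0, U4=1, U5=1, U6=1, U7=1.
So Y = 1. (Without the fault it would be 0.)

1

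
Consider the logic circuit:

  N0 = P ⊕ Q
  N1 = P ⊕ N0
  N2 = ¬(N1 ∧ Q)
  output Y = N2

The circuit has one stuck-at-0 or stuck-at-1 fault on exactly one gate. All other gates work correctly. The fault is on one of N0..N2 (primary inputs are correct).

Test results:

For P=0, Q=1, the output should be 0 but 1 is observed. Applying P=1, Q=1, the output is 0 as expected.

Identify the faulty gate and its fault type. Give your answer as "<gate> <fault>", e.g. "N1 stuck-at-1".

Fault-free values for test 1 (P=0, Q=1): N0=1, N1=1, N2=0, giving Y=0. Observed 1.
Test 1: faults giving observed 1 are {N0 stuck-at-0, N1 stuck-at-0, N2 stuck-at-1}.
Test 2 (P=1, Q=1): fault-free N0=0, N1=1, N2=0 → 0; observed 0. Eliminates N1 stuck-at-0, N2 stuck-at-1.
Only N0 stuck-at-0 is consistent with every test.

N0 stuck-at-0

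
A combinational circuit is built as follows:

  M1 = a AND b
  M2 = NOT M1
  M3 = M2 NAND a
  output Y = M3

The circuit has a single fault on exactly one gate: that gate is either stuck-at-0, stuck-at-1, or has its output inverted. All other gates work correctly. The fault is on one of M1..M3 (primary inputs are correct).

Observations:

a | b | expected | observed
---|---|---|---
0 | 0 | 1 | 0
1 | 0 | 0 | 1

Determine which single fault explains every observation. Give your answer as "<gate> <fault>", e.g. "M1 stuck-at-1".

Fault-free values for test 1 (a=0, b=0): M1=0, M2=1, M3=1, giving Y=1. Observed 0.
Test 1: faults giving observed 0 are {M3 stuck-at-0, M3 inverted output}.
Test 2 (a=1, b=0): fault-free M1=0, M2=1, M3=0 → 0; observed 1. Eliminates M3 stuck-at-0.
Only M3 inverted output is consistent with every test.

M3 inverted output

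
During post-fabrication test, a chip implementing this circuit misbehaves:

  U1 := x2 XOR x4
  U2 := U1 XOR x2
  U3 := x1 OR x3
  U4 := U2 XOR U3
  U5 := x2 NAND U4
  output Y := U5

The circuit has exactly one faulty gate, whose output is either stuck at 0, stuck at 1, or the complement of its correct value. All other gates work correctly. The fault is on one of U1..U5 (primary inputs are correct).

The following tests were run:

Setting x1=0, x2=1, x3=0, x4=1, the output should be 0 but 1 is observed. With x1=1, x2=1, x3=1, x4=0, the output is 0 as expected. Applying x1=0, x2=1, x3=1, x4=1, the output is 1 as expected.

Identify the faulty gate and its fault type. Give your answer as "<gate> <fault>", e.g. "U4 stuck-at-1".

U3 stuck-at-1

Fault-free values for test 1 (x1=0, x2=1, x3=0, x4=1): U1=0, U2=1, U3=0, U4=1, U5=0, giving Y=0. Observed 1.
Test 1: faults giving observed 1 are {U1 stuck-at-1, U1 inverted output, U2 stuck-at-0, U2 inverted output, U3 stuck-at-1, U3 inverted output, U4 stuck-at-0, U4 inverted output, U5 stuck-at-1, U5 inverted output}.
Test 2 (x1=1, x2=1, x3=1, x4=0): fault-free U1=1, U2=0, U3=1, U4=1, U5=0 → 0; observed 0. Eliminates U1 inverted output, U2 inverted output, U3 inverted output, U4 stuck-at-0, U4 inverted output, U5 stuck-at-1, U5 inverted output.
Test 3 (x1=0, x2=1, x3=1, x4=1): fault-free U1=0, U2=1, U3=1, U4=0, U5=1 → 1; observed 1. Eliminates U1 stuck-at-1, U2 stuck-at-0.
Only U3 stuck-at-1 is consistent with every test.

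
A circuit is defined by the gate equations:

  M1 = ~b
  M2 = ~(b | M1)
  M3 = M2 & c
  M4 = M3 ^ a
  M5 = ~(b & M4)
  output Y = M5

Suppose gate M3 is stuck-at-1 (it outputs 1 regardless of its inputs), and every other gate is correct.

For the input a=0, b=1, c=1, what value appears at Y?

0

Propagate with M3 forced: M1=0, M2=0, M3=1 [stuck-at-1], M4=1, M5=0.
So Y = 0. (Without the fault it would be 1.)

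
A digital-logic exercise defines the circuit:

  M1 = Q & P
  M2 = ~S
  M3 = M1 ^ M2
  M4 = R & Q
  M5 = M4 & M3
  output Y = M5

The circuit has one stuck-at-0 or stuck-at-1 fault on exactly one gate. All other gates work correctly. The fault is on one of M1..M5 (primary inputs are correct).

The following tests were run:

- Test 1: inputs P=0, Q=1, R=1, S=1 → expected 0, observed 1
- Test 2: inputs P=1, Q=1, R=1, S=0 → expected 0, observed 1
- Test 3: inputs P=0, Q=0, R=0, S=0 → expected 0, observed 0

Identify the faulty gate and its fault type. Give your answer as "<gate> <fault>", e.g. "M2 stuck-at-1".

Fault-free values for test 1 (P=0, Q=1, R=1, S=1): M1=0, M2=0, M3=0, M4=1, M5=0, giving Y=0. Observed 1.
Test 1: faults giving observed 1 are {M1 stuck-at-1, M2 stuck-at-1, M3 stuck-at-1, M5 stuck-at-1}.
Test 2 (P=1, Q=1, R=1, S=0): fault-free M1=1, M2=1, M3=0, M4=1, M5=0 → 0; observed 1. Eliminates M1 stuck-at-1, M2 stuck-at-1.
Test 3 (P=0, Q=0, R=0, S=0): fault-free M1=0, M2=1, M3=1, M4=0, M5=0 → 0; observed 0. Eliminates M5 stuck-at-1.
Only M3 stuck-at-1 is consistent with every test.

M3 stuck-at-1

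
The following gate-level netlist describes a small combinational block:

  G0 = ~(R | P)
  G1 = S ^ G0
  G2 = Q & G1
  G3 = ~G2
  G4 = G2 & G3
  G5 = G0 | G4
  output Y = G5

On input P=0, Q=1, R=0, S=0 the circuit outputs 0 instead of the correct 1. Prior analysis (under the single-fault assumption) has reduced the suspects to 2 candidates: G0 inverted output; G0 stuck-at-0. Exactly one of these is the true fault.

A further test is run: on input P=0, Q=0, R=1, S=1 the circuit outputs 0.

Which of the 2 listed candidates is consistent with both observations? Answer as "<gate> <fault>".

Evaluate each candidate on input P=0, Q=0, R=1, S=1:
  G0 inverted output: G0=1 [inverted output], G1=0, G2=0, G3=1, G4=0, G5=1 → 1 — eliminated
  G0 stuck-at-0: G0=0 [stuck-at-0], G1=1, G2=0, G3=1, G4=0, G5=0 → 0 — matches
Only G0 stuck-at-0 reproduces the observed 0.

G0 stuck-at-0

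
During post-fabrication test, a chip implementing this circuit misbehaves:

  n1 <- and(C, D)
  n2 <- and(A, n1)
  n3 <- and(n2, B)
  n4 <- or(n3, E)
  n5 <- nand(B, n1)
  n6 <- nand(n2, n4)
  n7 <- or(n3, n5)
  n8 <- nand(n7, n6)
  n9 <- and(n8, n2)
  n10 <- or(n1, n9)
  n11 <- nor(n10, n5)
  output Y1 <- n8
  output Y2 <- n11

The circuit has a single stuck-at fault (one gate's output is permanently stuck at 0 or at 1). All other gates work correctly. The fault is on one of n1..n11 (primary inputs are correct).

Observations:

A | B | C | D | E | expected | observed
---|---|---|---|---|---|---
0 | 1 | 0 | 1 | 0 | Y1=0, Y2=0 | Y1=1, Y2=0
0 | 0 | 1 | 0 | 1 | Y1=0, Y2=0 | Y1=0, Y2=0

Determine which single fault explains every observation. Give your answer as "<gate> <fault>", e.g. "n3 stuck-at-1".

n1 stuck-at-1

Fault-free values for test 1 (A=0, B=1, C=0, D=1, E=0): n1=0, n2=0, n3=0, n4=0, n5=1, n6=1, n7=1, n8=0, n9=0, n10=0, n11=0, giving Y1=0, Y2=0. Observed Y1=1, Y2=0.
Test 1: faults giving observed Y1=1, Y2=0 are {n1 stuck-at-1, n2 stuck-at-1, n6 stuck-at-0, n7 stuck-at-0, n8 stuck-at-1}.
Test 2 (A=0, B=0, C=1, D=0, E=1): fault-free n1=0, n2=0, n3=0, n4=1, n5=1, n6=1, n7=1, n8=0, n9=0, n10=0, n11=0 → Y1=0, Y2=0; observed Y1=0, Y2=0. Eliminates n2 stuck-at-1, n6 stuck-at-0, n7 stuck-at-0, n8 stuck-at-1.
Only n1 stuck-at-1 is consistent with every test.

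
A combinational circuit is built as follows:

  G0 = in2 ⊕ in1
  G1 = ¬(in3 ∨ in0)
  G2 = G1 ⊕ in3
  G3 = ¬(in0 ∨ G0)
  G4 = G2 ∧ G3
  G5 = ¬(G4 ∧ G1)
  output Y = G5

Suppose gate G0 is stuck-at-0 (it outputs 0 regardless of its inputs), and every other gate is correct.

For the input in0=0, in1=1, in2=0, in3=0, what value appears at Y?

Propagate with G0 forced: G0=0 [stuck-at-0], G1=1, G2=1, G3=1, G4=1, G5=0.
So Y = 0. (Without the fault it would be 1.)

0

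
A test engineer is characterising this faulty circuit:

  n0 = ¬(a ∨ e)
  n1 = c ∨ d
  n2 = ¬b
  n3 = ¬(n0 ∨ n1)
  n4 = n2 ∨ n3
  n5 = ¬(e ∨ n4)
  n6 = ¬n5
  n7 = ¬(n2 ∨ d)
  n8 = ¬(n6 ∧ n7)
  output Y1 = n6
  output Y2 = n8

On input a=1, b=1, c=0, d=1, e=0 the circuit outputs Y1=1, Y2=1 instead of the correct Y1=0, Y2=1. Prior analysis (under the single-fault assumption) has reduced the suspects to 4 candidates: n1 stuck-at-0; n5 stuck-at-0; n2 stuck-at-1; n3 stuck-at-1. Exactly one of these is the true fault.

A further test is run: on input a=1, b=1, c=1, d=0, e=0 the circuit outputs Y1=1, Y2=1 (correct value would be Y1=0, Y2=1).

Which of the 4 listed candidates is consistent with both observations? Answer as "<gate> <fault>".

n2 stuck-at-1

Evaluate each candidate on input a=1, b=1, c=1, d=0, e=0:
  n1 stuck-at-0: n0=0, n1=0 [stuck-at-0], n2=0, n3=1, n4=1, n5=0, n6=1, n7=1, n8=0 → Y1=1, Y2=0 — eliminated
  n5 stuck-at-0: n0=0, n1=1, n2=0, n3=0, n4=0, n5=0 [stuck-at-0], n6=1, n7=1, n8=0 → Y1=1, Y2=0 — eliminated
  n2 stuck-at-1: n0=0, n1=1, n2=1 [stuck-at-1], n3=0, n4=1, n5=0, n6=1, n7=0, n8=1 → Y1=1, Y2=1 — matches
  n3 stuck-at-1: n0=0, n1=1, n2=0, n3=1 [stuck-at-1], n4=1, n5=0, n6=1, n7=1, n8=0 → Y1=1, Y2=0 — eliminated
Only n2 stuck-at-1 reproduces the observed Y1=1, Y2=1.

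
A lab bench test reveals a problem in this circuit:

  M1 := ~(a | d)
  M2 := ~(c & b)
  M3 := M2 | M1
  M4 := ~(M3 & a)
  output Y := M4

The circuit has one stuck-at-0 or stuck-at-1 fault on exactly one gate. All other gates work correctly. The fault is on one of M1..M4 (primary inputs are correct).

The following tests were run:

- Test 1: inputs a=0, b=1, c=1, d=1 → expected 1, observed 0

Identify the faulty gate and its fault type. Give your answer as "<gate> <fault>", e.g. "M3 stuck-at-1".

M4 stuck-at-0

Fault-free values for test 1 (a=0, b=1, c=1, d=1): M1=0, M2=0, M3=0, M4=1, giving Y=1. Observed 0.
Test 1: faults giving observed 0 are {M4 stuck-at-0}.
Only M4 stuck-at-0 is consistent with every test.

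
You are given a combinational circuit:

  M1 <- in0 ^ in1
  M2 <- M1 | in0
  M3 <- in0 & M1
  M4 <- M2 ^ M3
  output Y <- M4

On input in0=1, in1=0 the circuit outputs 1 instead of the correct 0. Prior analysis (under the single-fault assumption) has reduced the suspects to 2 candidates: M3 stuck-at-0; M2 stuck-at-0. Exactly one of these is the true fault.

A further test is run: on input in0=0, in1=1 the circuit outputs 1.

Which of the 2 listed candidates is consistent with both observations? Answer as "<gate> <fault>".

M3 stuck-at-0

Evaluate each candidate on input in0=0, in1=1:
  M3 stuck-at-0: M1=1, M2=1, M3=0 [stuck-at-0], M4=1 → 1 — matches
  M2 stuck-at-0: M1=1, M2=0 [stuck-at-0], M3=0, M4=0 → 0 — eliminated
Only M3 stuck-at-0 reproduces the observed 1.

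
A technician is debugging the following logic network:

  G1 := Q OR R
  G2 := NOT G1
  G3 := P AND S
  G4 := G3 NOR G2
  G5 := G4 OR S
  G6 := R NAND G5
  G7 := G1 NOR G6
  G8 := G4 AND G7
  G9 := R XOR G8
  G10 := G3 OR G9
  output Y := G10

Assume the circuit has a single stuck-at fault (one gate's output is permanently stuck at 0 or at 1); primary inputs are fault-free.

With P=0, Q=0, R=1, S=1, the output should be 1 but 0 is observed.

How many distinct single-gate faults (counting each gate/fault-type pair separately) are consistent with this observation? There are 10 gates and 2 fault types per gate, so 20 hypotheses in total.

Fault-free: G1=1, G2=0, G3=0, G4=1, G5=1, G6=0, G7=0, G8=0, G9=1, G10=1 → 1. Observed 0.
  G1: none of the 2 fault types match ✗
  G2: none of the 2 fault types match ✗
  G3: none of the 2 fault types match ✗
  G4: none of the 2 fault types match ✗
  G5: none of the 2 fault types match ✗
  G6: none of the 2 fault types match ✗
  G7: stuck-at-1 ✓; others ✗
  G8: stuck-at-1 ✓; others ✗
  G9: stuck-at-0 ✓; others ✗
  G10: stuck-at-0 ✓; others ✗
Consistent faults: {G7 stuck-at-1, G8 stuck-at-1, G9 stuck-at-0, G10 stuck-at-0} — 4 in all.

4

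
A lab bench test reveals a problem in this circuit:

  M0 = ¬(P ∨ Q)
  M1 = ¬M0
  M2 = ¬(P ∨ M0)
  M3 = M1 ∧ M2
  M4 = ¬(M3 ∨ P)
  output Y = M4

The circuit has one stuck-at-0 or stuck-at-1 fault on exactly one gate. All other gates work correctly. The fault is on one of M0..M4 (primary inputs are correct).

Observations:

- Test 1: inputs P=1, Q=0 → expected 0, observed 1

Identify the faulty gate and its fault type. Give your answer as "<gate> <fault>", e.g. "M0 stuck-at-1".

M4 stuck-at-1

Fault-free values for test 1 (P=1, Q=0): M0=0, M1=1, M2=0, M3=0, M4=0, giving Y=0. Observed 1.
Test 1: faults giving observed 1 are {M4 stuck-at-1}.
Only M4 stuck-at-1 is consistent with every test.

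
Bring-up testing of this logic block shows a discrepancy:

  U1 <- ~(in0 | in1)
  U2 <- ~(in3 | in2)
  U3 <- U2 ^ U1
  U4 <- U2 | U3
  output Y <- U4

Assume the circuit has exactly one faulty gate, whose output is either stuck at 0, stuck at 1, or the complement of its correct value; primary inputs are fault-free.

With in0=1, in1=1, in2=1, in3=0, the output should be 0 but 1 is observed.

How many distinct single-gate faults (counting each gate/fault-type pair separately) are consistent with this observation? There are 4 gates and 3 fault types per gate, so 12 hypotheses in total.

8

Fault-free: U1=0, U2=0, U3=0, U4=0 → 0. Observed 1.
  U1 stuck-at-0: output 0 ✗
  U1 stuck-at-1: output 1 ✓
  U1 inverted output: output 1 ✓
  U2 stuck-at-0: output 0 ✗
  U2 stuck-at-1: output 1 ✓
  U2 inverted output: output 1 ✓
  U3 stuck-at-0: output 0 ✗
  U3 stuck-at-1: output 1 ✓
  U3 inverted output: output 1 ✓
  U4 stuck-at-0: output 0 ✗
  U4 stuck-at-1: output 1 ✓
  U4 inverted output: output 1 ✓
Consistent faults: {U1 stuck-at-1, U1 inverted output, U2 stuck-at-1, U2 inverted output, U3 stuck-at-1, U3 inverted output, U4 stuck-at-1, U4 inverted output} — 8 in all.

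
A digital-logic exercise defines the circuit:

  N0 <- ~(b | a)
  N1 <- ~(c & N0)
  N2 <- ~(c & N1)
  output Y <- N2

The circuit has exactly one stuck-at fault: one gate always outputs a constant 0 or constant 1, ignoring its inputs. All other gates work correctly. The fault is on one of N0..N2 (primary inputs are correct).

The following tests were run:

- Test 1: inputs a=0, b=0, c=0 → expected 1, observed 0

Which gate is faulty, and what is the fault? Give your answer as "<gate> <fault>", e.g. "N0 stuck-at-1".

N2 stuck-at-0

Fault-free values for test 1 (a=0, b=0, c=0): N0=1, N1=1, N2=1, giving Y=1. Observed 0.
Test 1: faults giving observed 0 are {N2 stuck-at-0}.
Only N2 stuck-at-0 is consistent with every test.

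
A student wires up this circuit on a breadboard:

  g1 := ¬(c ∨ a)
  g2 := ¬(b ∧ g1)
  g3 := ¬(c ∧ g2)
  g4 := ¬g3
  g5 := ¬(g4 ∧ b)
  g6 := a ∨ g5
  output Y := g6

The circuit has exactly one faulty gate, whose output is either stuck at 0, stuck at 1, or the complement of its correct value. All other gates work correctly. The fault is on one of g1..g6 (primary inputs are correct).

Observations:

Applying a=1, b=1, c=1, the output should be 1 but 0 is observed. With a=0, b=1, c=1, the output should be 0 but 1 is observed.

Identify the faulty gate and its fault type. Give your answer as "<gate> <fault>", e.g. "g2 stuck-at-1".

g6 inverted output

Fault-free values for test 1 (a=1, b=1, c=1): g1=0, g2=1, g3=0, g4=1, g5=0, g6=1, giving Y=1. Observed 0.
Test 1: faults giving observed 0 are {g6 stuck-at-0, g6 inverted output}.
Test 2 (a=0, b=1, c=1): fault-free g1=0, g2=1, g3=0, g4=1, g5=0, g6=0 → 0; observed 1. Eliminates g6 stuck-at-0.
Only g6 inverted output is consistent with every test.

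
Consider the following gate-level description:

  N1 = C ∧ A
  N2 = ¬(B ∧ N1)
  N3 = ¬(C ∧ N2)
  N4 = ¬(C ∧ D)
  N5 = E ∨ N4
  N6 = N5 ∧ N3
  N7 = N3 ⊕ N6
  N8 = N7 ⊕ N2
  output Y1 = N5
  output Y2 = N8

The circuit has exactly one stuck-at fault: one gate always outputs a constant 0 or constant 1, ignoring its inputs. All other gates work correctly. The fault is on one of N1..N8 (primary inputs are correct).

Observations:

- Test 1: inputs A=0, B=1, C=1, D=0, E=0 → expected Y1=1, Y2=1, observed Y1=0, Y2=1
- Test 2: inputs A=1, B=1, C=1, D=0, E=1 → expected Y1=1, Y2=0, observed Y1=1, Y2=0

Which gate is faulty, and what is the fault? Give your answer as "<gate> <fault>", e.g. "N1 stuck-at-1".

Fault-free values for test 1 (A=0, B=1, C=1, D=0, E=0): N1=0, N2=1, N3=0, N4=1, N5=1, N6=0, N7=0, N8=1, giving Y1=1, Y2=1. Observed Y1=0, Y2=1.
Test 1: faults giving observed Y1=0, Y2=1 are {N4 stuck-at-0, N5 stuck-at-0}.
Test 2 (A=1, B=1, C=1, D=0, E=1): fault-free N1=1, N2=0, N3=1, N4=1, N5=1, N6=1, N7=0, N8=0 → Y1=1, Y2=0; observed Y1=1, Y2=0. Eliminates N5 stuck-at-0.
Only N4 stuck-at-0 is consistent with every test.

N4 stuck-at-0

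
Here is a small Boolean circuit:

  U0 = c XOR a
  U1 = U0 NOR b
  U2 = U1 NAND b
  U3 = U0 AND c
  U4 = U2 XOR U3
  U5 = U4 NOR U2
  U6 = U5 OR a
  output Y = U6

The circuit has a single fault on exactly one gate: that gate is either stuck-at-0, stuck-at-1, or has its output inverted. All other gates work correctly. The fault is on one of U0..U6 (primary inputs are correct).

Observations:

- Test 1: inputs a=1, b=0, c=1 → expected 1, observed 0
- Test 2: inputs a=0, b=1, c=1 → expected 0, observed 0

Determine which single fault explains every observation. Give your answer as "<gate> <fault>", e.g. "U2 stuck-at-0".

U6 stuck-at-0

Fault-free values for test 1 (a=1, b=0, c=1): U0=0, U1=1, U2=1, U3=0, U4=1, U5=0, U6=1, giving Y=1. Observed 0.
Test 1: faults giving observed 0 are {U6 stuck-at-0, U6 inverted output}.
Test 2 (a=0, b=1, c=1): fault-free U0=1, U1=0, U2=1, U3=1, U4=0, U5=0, U6=0 → 0; observed 0. Eliminates U6 inverted output.
Only U6 stuck-at-0 is consistent with every test.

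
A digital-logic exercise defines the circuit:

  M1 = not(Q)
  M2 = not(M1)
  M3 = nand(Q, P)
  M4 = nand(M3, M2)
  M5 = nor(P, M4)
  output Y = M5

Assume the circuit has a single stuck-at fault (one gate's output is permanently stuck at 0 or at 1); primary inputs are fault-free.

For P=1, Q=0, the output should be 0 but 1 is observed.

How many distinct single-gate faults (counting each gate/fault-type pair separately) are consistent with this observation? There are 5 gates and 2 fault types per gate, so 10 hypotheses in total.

1

Fault-free: M1=1, M2=0, M3=1, M4=1, M5=0 → 0. Observed 1.
  M1 stuck-at-0: output 0 ✗
  M1 stuck-at-1: output 0 ✗
  M2 stuck-at-0: output 0 ✗
  M2 stuck-at-1: output 0 ✗
  M3 stuck-at-0: output 0 ✗
  M3 stuck-at-1: output 0 ✗
  M4 stuck-at-0: output 0 ✗
  M4 stuck-at-1: output 0 ✗
  M5 stuck-at-0: output 0 ✗
  M5 stuck-at-1: output 1 ✓
Consistent faults: {M5 stuck-at-1} — 1 in all.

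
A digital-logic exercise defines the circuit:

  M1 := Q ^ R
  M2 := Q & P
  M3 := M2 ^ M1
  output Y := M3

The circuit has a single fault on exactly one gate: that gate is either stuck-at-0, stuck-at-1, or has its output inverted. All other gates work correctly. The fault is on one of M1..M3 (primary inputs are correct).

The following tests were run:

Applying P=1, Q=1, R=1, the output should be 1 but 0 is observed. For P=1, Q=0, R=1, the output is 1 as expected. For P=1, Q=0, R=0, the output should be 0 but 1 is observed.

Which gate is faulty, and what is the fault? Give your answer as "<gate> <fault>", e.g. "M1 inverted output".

Fault-free values for test 1 (P=1, Q=1, R=1): M1=0, M2=1, M3=1, giving Y=1. Observed 0.
Test 1: faults giving observed 0 are {M1 stuck-at-1, M1 inverted output, M2 stuck-at-0, M2 inverted output, M3 stuck-at-0, M3 inverted output}.
Test 2 (P=1, Q=0, R=1): fault-free M1=1, M2=0, M3=1 → 1; observed 1. Eliminates M1 inverted output, M2 inverted output, M3 stuck-at-0, M3 inverted output.
Test 3 (P=1, Q=0, R=0): fault-free M1=0, M2=0, M3=0 → 0; observed 1. Eliminates M2 stuck-at-0.
Only M1 stuck-at-1 is consistent with every test.

M1 stuck-at-1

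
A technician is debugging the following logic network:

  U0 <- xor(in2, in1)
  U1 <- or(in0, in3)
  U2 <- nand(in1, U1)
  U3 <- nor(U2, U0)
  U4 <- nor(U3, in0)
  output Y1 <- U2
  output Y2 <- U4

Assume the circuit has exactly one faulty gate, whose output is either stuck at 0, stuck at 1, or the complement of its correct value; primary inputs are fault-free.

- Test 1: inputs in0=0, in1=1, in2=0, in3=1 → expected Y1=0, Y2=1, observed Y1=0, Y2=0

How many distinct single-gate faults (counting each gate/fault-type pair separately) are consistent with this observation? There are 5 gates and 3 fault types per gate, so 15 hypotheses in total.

Fault-free: U0=1, U1=1, U2=0, U3=0, U4=1 → Y1=0, Y2=1. Observed Y1=0, Y2=0.
  U0: stuck-at-0, inverted output ✓; others ✗
  U1: none of the 3 fault types match ✗
  U2: none of the 3 fault types match ✗
  U3: stuck-at-1, inverted output ✓; others ✗
  U4: stuck-at-0, inverted output ✓; others ✗
Consistent faults: {U0 stuck-at-0, U0 inverted output, U3 stuck-at-1, U3 inverted output, U4 stuck-at-0, U4 inverted output} — 6 in all.

6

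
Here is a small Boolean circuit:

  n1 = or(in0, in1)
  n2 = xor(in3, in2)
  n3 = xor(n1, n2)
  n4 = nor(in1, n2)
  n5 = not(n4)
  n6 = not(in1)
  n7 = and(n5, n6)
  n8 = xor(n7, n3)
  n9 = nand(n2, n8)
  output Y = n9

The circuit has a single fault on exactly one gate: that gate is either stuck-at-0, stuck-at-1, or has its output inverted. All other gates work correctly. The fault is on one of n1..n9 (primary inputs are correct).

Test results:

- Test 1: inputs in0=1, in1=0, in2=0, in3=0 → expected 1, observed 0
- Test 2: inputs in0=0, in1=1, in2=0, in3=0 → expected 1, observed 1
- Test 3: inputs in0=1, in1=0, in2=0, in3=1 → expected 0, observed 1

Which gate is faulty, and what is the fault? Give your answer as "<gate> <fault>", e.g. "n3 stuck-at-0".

Fault-free values for test 1 (in0=1, in1=0, in2=0, in3=0): n1=1, n2=0, n3=1, n4=1, n5=0, n6=1, n7=0, n8=1, n9=1, giving Y=1. Observed 0.
Test 1: faults giving observed 0 are {n2 stuck-at-1, n2 inverted output, n9 stuck-at-0, n9 inverted output}.
Test 2 (in0=0, in1=1, in2=0, in3=0): fault-free n1=1, n2=0, n3=1, n4=0, n5=1, n6=0, n7=0, n8=1, n9=1 → 1; observed 1. Eliminates n9 stuck-at-0, n9 inverted output.
Test 3 (in0=1, in1=0, in2=0, in3=1): fault-free n1=1, n2=1, n3=0, n4=0, n5=1, n6=1, n7=1, n8=1, n9=0 → 0; observed 1. Eliminates n2 stuck-at-1.
Only n2 inverted output is consistent with every test.

n2 inverted output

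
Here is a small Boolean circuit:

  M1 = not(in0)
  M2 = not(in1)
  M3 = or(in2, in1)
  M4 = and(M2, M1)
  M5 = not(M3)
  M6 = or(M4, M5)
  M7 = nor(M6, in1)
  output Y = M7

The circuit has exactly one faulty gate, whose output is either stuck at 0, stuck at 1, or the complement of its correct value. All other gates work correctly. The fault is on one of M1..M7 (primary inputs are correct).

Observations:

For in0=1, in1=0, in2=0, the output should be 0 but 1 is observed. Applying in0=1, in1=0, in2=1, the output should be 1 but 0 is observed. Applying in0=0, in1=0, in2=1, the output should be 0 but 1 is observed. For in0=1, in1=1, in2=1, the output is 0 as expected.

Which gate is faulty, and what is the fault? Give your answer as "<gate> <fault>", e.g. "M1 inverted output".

M6 inverted output

Fault-free values for test 1 (in0=1, in1=0, in2=0): M1=0, M2=1, M3=0, M4=0, M5=1, M6=1, M7=0, giving Y=0. Observed 1.
Test 1: faults giving observed 1 are {M3 stuck-at-1, M3 inverted output, M5 stuck-at-0, M5 inverted output, M6 stuck-at-0, M6 inverted output, M7 stuck-at-1, M7 inverted output}.
Test 2 (in0=1, in1=0, in2=1): fault-free M1=0, M2=1, M3=1, M4=0, M5=0, M6=0, M7=1 → 1; observed 0. Eliminates M3 stuck-at-1, M5 stuck-at-0, M6 stuck-at-0, M7 stuck-at-1.
Test 3 (in0=0, in1=0, in2=1): fault-free M1=1, M2=1, M3=1, M4=1, M5=0, M6=1, M7=0 → 0; observed 1. Eliminates M3 inverted output, M5 inverted output.
Test 4 (in0=1, in1=1, in2=1): fault-free M1=0, M2=0, M3=1, M4=0, M5=0, M6=0, M7=0 → 0; observed 0. Eliminates M7 inverted output.
Only M6 inverted output is consistent with every test.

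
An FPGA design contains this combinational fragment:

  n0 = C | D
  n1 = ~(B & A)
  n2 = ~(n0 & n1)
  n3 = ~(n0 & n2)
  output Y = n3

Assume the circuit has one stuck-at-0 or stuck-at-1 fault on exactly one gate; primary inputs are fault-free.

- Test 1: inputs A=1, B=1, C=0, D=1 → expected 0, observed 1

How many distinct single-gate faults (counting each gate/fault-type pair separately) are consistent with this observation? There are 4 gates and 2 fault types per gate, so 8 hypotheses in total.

4

Fault-free: n0=1, n1=0, n2=1, n3=0 → 0. Observed 1.
  n0 stuck-at-0: output 1 ✓
  n0 stuck-at-1: output 0 ✗
  n1 stuck-at-0: output 0 ✗
  n1 stuck-at-1: output 1 ✓
  n2 stuck-at-0: output 1 ✓
  n2 stuck-at-1: output 0 ✗
  n3 stuck-at-0: output 0 ✗
  n3 stuck-at-1: output 1 ✓
Consistent faults: {n0 stuck-at-0, n1 stuck-at-1, n2 stuck-at-0, n3 stuck-at-1} — 4 in all.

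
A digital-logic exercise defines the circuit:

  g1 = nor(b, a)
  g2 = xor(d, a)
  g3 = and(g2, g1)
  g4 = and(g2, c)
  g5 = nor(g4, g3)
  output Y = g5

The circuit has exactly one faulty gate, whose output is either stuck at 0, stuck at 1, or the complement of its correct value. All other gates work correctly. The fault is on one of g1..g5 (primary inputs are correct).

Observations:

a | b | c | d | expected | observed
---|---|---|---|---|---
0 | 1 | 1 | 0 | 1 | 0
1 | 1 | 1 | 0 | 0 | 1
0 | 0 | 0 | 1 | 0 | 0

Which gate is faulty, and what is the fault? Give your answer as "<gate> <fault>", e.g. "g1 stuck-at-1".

g4 inverted output

Fault-free values for test 1 (a=0, b=1, c=1, d=0): g1=0, g2=0, g3=0, g4=0, g5=1, giving Y=1. Observed 0.
Test 1: faults giving observed 0 are {g2 stuck-at-1, g2 inverted output, g3 stuck-at-1, g3 inverted output, g4 stuck-at-1, g4 inverted output, g5 stuck-at-0, g5 inverted output}.
Test 2 (a=1, b=1, c=1, d=0): fault-free g1=0, g2=1, g3=0, g4=1, g5=0 → 0; observed 1. Eliminates g2 stuck-at-1, g3 stuck-at-1, g3 inverted output, g4 stuck-at-1, g5 stuck-at-0.
Test 3 (a=0, b=0, c=0, d=1): fault-free g1=1, g2=1, g3=1, g4=0, g5=0 → 0; observed 0. Eliminates g2 inverted output, g5 inverted output.
Only g4 inverted output is consistent with every test.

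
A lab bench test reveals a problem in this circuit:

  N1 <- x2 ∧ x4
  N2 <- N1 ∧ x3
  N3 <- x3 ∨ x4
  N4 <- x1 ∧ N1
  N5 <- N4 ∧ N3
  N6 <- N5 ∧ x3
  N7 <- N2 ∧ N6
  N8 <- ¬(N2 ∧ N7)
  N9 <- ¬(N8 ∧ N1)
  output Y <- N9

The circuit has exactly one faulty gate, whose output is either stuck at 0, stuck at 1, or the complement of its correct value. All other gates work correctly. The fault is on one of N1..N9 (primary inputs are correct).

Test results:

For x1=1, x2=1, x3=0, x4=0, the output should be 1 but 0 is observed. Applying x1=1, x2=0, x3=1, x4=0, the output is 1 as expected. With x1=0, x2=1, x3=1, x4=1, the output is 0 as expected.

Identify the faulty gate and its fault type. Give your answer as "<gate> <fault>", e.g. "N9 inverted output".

N1 stuck-at-1

Fault-free values for test 1 (x1=1, x2=1, x3=0, x4=0): N1=0, N2=0, N3=0, N4=0, N5=0, N6=0, N7=0, N8=1, N9=1, giving Y=1. Observed 0.
Test 1: faults giving observed 0 are {N1 stuck-at-1, N1 inverted output, N9 stuck-at-0, N9 inverted output}.
Test 2 (x1=1, x2=0, x3=1, x4=0): fault-free N1=0, N2=0, N3=1, N4=0, N5=0, N6=0, N7=0, N8=1, N9=1 → 1; observed 1. Eliminates N9 stuck-at-0, N9 inverted output.
Test 3 (x1=0, x2=1, x3=1, x4=1): fault-free N1=1, N2=1, N3=1, N4=0, N5=0, N6=0, N7=0, N8=1, N9=0 → 0; observed 0. Eliminates N1 inverted output.
Only N1 stuck-at-1 is consistent with every test.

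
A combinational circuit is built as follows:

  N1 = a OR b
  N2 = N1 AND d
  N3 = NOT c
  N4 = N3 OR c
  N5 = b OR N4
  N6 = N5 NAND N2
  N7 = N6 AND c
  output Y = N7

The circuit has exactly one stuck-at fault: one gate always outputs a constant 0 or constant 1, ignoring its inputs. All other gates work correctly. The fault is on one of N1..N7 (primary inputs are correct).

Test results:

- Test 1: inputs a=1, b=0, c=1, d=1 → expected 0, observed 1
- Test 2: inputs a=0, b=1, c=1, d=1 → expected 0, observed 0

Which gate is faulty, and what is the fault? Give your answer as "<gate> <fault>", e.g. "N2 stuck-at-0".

Fault-free values for test 1 (a=1, b=0, c=1, d=1): N1=1, N2=1, N3=0, N4=1, N5=1, N6=0, N7=0, giving Y=0. Observed 1.
Test 1: faults giving observed 1 are {N1 stuck-at-0, N2 stuck-at-0, N4 stuck-at-0, N5 stuck-at-0, N6 stuck-at-1, N7 stuck-at-1}.
Test 2 (a=0, b=1, c=1, d=1): fault-free N1=1, N2=1, N3=0, N4=1, N5=1, N6=0, N7=0 → 0; observed 0. Eliminates N1 stuck-at-0, N2 stuck-at-0, N5 stuck-at-0, N6 stuck-at-1, N7 stuck-at-1.
Only N4 stuck-at-0 is consistent with every test.

N4 stuck-at-0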